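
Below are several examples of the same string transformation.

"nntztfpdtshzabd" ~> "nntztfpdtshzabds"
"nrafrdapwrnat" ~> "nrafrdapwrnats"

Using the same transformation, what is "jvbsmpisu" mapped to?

What's happening: append "s".
So "jvbsmpisu" becomes "jvbsmpisus".

jvbsmpisus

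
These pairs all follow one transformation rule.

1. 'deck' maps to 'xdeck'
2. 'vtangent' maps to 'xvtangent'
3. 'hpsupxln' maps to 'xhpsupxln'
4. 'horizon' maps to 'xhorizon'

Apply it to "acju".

xacju

The pattern: prepend "x".
Applying that to "acju" gives "xacju".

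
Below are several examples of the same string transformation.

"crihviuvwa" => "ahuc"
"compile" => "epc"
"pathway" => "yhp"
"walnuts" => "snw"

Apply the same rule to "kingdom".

Each output is the input with this applied: swap the first and last characters, then keep one character in every 3, starting at position 1 (positions 1st, 4th, 7th, ...).
Applying both steps to "kingdom": "mingdok", then "mgk".

mgk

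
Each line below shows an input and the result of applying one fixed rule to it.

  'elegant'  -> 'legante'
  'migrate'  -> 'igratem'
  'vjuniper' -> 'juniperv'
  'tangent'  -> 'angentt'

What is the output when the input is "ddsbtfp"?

Each output is the input with this applied: move the first character to the end.
Applying that to "ddsbtfp" gives "dsbtfpd".

dsbtfpd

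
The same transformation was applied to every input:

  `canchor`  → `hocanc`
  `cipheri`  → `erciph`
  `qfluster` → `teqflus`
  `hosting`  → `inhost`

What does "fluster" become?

What's happening: delete the last character, then move the last 2 characters to the front (rotate right by 2).
For "fluster", step one produces "fluste"; step two turns that into "teflus".
(Check on "cipheri": → "cipher" → "erciph" ✓)

teflus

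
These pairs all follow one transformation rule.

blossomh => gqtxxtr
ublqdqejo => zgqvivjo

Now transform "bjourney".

Looking at the pairs, the operation is to delete the last character, then shift every letter 5 places forward in the alphabet (wrapping around).
Starting from "bjourney": after the first operation, "bjourne"; after the second, "gotzwsj".

gotzwsj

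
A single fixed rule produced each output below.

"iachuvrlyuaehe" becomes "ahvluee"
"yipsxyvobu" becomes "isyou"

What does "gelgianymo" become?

egayo

The transformation: keep every other character starting from the second (positions 2nd, 4th, 6th, ...).
On "gelgianymo" that produces "egayo".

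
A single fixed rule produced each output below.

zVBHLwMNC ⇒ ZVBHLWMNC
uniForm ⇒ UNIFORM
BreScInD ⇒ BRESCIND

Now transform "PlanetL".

PLANETL

Rule — convert every letter to uppercase.
So "PlanetL" becomes "PLANETL".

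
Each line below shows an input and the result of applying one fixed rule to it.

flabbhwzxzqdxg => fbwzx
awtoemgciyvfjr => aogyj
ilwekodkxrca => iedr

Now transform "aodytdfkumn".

ayfm

Each output is the input with this applied: keep one character in every 3, starting at position 1 (positions 1st, 4th, 7th, ...).
So "aodytdfkumn" becomes "ayfm".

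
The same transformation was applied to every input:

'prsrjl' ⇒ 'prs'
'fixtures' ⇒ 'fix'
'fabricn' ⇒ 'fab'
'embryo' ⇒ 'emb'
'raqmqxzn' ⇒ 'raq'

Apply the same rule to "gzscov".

What's happening: keep only the first 3 characters.
Doing the same to "gzscov": "gzs".

gzs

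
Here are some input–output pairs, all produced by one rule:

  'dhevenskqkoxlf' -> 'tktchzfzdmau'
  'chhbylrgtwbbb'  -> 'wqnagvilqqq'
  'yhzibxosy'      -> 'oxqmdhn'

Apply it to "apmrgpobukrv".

Each output is the input with this applied: delete the first 2 characters, then shift every letter 11 places backward in the alphabet (wrapping around).
For "apmrgpobukrv", step one produces "mrgpobukrv"; step two turns that into "bgvedqjzgk".

bgvedqjzgk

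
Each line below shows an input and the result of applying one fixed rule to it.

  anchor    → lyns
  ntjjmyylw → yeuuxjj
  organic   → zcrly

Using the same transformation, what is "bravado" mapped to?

mclgl

Each output is the input with this applied: delete the last 2 characters, then shift every letter 11 places forward in the alphabet (wrapping around).
Starting from "bravado": after the first operation, "brava"; after the second, "mclgl".
(Check on "organic": → "organ" → "zcrly" ✓)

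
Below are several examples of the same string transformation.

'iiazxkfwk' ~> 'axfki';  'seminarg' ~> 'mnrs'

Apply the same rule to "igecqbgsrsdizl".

eqgrdzi

The transformation: move the first 2 characters to the end (rotate left by 2), then keep every other character starting from the first (positions 1st, 3rd, 5th, ...).
Working it through for "igecqbgsrsdizl": intermediate "ecqbgsrsdizlig", final "eqgrdzi".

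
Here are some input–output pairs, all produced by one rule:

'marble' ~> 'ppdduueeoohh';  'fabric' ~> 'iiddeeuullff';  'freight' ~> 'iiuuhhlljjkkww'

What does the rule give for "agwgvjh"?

ddjjzzjjyymmkk

Rule — shift every letter 3 places forward in the alphabet (wrapping around), then double every character.
Applying both steps to "agwgvjh": "djzjymk", then "ddjjzzjjyymmkk".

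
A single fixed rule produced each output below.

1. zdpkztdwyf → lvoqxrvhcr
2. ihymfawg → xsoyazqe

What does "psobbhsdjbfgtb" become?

vbtxylthkgttzk

The transformation: swap the front and back halves of the string, then shift every letter 8 places backward in the alphabet (wrapping around).
Working it through for "psobbhsdjbfgtb": intermediate "djbfgtbpsobbhs", final "vbtxylthkgttzk".
(Check on "zdpkztdwyf": → "tdwyfzdpkz" → "lvoqxrvhcr" ✓)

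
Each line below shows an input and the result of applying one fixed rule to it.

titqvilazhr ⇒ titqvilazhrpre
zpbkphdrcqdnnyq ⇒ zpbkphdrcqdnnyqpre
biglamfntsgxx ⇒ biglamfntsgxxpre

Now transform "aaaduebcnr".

aaaduebcnrpre

The rule is to append "pre".
On "aaaduebcnr" that produces "aaaduebcnrpre".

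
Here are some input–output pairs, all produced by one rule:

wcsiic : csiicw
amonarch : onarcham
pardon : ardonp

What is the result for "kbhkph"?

bhkphk

In each case the input is transformed by: move the last 2 characters to the front (rotate right by 2), then swap the front and back halves of the string.
Starting from "kbhkph": after the first operation, "phkbhk"; after the second, "bhkphk".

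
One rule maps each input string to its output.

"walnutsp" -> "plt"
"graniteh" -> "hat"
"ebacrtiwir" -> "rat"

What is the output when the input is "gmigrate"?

eia

The rule is to move the last 2 characters to the front (rotate right by 2), then keep one character in every 3, starting at position 2 (positions 2nd, 5th, 8th, ...).
Working it through for "gmigrate": intermediate "tegmigra", final "eia".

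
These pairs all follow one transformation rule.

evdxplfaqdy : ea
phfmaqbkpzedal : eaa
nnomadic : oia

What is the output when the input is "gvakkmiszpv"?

ia

Each output is the input with this applied: sort the characters into reverse alphabetical order, then keep only the vowels.
For "gvakkmiszpv" the result is "ia".
(Check on "phfmaqbkpzedal": → "zqppmlkhfedbaa" → "eaa" ✓)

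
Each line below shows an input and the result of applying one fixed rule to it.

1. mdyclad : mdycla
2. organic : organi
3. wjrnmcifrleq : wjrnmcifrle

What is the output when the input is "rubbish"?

rubbis

The pattern: delete the last character.
Applying that to "rubbish" gives "rubbis".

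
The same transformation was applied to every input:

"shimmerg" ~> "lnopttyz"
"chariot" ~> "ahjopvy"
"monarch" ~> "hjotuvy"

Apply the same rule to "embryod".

Rule — shift every letter 7 places forward in the alphabet (wrapping around), then sort the characters into alphabetical order.
On "embryod": the first step gives "ltiyfvk", and the second then gives "fikltvy".

fikltvy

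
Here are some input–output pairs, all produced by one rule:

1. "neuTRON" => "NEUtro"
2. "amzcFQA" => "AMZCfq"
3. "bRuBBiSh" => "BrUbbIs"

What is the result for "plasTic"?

The pattern: flip the case of every letter, then delete the last character.
"plasTic" → "PLAStI".

PLAStI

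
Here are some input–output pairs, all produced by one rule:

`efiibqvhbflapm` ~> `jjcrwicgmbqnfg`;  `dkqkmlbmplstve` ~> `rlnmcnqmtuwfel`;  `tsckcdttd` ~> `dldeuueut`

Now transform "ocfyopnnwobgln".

The rule is to move the first 2 characters to the end (rotate left by 2), then shift every letter 1 place forward in the alphabet (wrapping around).
Working it through for "ocfyopnnwobgln": intermediate "fyopnnwobglnoc", final "gzpqooxpchmopd".
(Check on "tsckcdttd": → "ckcdttdts" → "dldeuueut" ✓)

gzpqooxpchmopd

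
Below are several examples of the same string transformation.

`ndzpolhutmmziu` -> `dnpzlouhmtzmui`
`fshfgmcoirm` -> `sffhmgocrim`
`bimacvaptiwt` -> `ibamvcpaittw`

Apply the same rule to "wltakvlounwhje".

The transformation: swap each adjacent pair of characters (1↔2, 3↔4, ...).
So "wltakvlounwhje" becomes "lwatvkolnuhwej".

lwatvkolnuhwej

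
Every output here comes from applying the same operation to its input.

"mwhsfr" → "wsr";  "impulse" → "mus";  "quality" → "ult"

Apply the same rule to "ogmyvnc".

Each output is the input with this applied: keep every other character starting from the second (positions 2nd, 4th, 6th, ...).
For "ogmyvnc" the result is "gyn".

gyn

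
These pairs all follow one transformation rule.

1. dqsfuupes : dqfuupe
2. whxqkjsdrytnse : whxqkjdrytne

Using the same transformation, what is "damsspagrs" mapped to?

The rule is to remove every "s".
So "damsspagrs" becomes "dampagr".

dampagr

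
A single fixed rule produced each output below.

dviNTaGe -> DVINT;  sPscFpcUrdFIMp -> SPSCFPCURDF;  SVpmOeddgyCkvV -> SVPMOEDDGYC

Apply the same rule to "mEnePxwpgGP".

MENEPXWP

Looking at the pairs, the operation is to delete the last 3 characters, then convert every letter to uppercase.
So "mEnePxwpgGP" becomes "MENEPXWP".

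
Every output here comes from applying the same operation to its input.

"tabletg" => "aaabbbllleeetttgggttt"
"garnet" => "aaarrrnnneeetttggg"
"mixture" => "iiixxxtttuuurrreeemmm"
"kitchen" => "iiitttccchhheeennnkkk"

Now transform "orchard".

rrrccchhhaaarrrdddooo

The transformation: move the first character to the end, then repeat every character 3 times.
"orchard" → "rrrccchhhaaarrrdddooo".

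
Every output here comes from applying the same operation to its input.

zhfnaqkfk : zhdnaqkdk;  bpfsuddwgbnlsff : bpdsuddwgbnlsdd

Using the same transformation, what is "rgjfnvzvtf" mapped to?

The pattern: replace every "f" with "d".
Doing the same to "rgjfnvzvtf": "rgjdnvzvtd".

rgjdnvzvtd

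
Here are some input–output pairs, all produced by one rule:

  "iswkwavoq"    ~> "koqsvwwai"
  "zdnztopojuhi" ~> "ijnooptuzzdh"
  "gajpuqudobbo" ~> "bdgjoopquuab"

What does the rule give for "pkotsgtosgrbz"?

gkooprssttzbg

The pattern: sort the characters into alphabetical order, then move the first 2 characters to the end (rotate left by 2).
"pkotsgtosgrbz" → "gkooprssttzbg".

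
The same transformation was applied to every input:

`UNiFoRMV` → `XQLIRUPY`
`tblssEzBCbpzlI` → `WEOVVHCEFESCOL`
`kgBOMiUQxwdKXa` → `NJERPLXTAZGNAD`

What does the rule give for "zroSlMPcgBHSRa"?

CURVOPSFJEKVUD

Rule — shift every letter 3 places forward in the alphabet (wrapping around), then convert every letter to uppercase.
"zroSlMPcgBHSRa" → "curVoPSfjEKVUd" → "CURVOPSFJEKVUD".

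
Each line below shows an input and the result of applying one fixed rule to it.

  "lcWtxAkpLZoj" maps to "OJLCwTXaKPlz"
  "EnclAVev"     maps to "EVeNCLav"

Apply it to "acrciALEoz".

OZACRCIale

What's happening: flip the case of every letter, then move the last 2 characters to the front (rotate right by 2).
"acrciALEoz" → "ACRCIaleOZ" → "OZACRCIale".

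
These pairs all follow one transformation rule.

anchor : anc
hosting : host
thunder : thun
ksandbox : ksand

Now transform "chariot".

char

Each output is the input with this applied: delete the last 3 characters.
So "chariot" becomes "char".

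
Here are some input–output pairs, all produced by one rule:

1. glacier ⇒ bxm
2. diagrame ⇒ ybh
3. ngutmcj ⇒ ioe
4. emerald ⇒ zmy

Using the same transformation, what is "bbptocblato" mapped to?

wowo

Each output is the input with this applied: keep one character in every 3, starting at position 1 (positions 1st, 4th, 7th, ...), then shift every letter 5 places backward in the alphabet (wrapping around).
For "bbptocblato", step one produces "btbt"; step two turns that into "wowo".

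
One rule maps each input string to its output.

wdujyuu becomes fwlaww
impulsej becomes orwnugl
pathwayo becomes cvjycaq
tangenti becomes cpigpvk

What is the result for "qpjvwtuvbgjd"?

What's happening: shift every letter 2 places forward in the alphabet (wrapping around), then delete the first character.
Doing the same to "qpjvwtuvbgjd": "rlxyvwxdilf".

rlxyvwxdilf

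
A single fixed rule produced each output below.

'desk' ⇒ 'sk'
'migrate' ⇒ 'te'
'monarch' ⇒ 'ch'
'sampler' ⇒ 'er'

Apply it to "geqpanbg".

Each output is the input with this applied: keep only the last 2 characters.
For "geqpanbg" the result is "bg".

bg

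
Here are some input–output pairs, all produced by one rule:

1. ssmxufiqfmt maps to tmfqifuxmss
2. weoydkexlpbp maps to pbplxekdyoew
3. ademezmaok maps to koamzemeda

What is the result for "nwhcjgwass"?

ssawgjchwn

The pattern: reverse the string.
"nwhcjgwass" → "ssawgjchwn".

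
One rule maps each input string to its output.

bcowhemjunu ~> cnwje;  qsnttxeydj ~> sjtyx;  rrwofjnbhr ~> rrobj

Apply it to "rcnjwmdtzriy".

cyjrmt

The transformation: keep every other character starting from the second (positions 2nd, 4th, 6th, ...), then take characters alternately from the front and the back (1st, last, 2nd, 2nd-last, ...).
Starting from "rcnjwmdtzriy": after the first operation, "cjmtry"; after the second, "cyjrmt".
(Check on "bcowhemjunu": → "cwejn" → "cnwje" ✓)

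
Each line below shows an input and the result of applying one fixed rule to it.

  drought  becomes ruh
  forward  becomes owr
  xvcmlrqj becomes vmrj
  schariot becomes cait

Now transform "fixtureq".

The rule is to keep every other character starting from the second (positions 2nd, 4th, 6th, ...).
"fixtureq" → "itrq".

itrq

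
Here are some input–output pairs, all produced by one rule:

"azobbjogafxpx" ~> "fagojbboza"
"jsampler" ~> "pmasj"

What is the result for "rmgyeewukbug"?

kuweeygmr

Rule — reverse the string, then delete the first 3 characters.
On "rmgyeewukbug": the first step gives "gubkuweeygmr", and the second then gives "kuweeygmr".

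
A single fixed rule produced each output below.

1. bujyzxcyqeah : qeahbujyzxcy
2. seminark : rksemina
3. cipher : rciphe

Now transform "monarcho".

The pattern: move the first 2 characters to the end (rotate left by 2), then swap the front and back halves of the string.
For "monarcho", step one produces "narchomo"; step two turns that into "homonarc".

homonarc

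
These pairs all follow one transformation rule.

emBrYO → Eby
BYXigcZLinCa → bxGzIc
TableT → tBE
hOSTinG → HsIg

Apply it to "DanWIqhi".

dNiH

The rule is to keep every other character starting from the first (positions 1st, 3rd, 5th, ...), then flip the case of every letter.
For "DanWIqhi", step one produces "DnIh"; step two turns that into "dNiH".
(Check on "TableT": → "Tbe" → "tBE" ✓)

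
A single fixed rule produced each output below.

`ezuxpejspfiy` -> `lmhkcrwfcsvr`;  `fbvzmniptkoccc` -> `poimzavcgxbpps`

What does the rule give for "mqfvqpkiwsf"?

Looking at the pairs, the operation is to shift every letter 13 places forward in the alphabet (wrapping around) — i.e. ROT13, then swap the first and last characters.
For "mqfvqpkiwsf", step one produces "zdsidcxvjfs"; step two turns that into "sdsidcxvjfz".

sdsidcxvjfz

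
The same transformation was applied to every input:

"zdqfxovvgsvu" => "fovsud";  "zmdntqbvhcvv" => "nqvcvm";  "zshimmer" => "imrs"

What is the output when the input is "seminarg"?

iage

Looking at the pairs, the operation is to keep every other character starting from the second (positions 2nd, 4th, 6th, ...), then move the first character to the end.
"seminarg" → "eiag" → "iage".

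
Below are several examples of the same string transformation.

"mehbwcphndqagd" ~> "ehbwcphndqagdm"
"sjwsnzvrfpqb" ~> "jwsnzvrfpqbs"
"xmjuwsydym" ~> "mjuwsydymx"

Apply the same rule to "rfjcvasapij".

The pattern: move the first character to the end.
So "rfjcvasapij" becomes "fjcvasapijr".

fjcvasapijr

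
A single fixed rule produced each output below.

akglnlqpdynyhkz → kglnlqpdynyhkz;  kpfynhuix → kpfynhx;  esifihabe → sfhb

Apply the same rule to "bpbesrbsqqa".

bpbsrbsqq

Looking at the pairs, the operation is to remove every vowel.
On "bpbesrbsqqa" that produces "bpbsrbsqq".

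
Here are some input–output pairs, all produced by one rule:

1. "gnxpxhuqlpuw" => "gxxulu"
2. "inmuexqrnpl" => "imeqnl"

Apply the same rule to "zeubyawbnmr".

Looking at the pairs, the operation is to keep every other character starting from the first (positions 1st, 3rd, 5th, ...).
"zeubyawbnmr" → "zuywnr".

zuywnr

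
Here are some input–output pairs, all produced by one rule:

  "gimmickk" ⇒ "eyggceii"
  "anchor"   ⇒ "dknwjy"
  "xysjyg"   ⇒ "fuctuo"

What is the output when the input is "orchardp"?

Each output is the input with this applied: shift every letter 4 places backward in the alphabet (wrapping around), then swap the front and back halves of the string.
"orchardp" → "wnzlknyd".

wnzlknyd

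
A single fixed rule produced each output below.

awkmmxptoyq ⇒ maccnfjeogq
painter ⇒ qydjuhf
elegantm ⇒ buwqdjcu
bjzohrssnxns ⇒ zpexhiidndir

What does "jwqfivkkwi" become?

The transformation: move the first character to the end, then shift every letter 10 places backward in the alphabet (wrapping around).
Working it through for "jwqfivkkwi": intermediate "wqfivkkwij", final "mgvylaamyz".

mgvylaamyz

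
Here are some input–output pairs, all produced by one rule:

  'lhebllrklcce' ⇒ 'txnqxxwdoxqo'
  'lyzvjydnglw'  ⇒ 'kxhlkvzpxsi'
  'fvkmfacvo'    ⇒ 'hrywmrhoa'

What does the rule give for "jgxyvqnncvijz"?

Rule — swap each adjacent pair of characters (1↔2, 3↔4, ...), then shift every letter 12 places forward in the alphabet (wrapping around).
On "jgxyvqnncvijz": the first step gives "gjyxqvnnvcjiz", and the second then gives "svkjchzzhovul".

svkjchzzhovul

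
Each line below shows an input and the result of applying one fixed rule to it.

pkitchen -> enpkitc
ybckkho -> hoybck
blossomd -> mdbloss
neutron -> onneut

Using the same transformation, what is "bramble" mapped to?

lebram

What's happening: move the last 3 characters to the front (rotate right by 3), then delete the first character.
Working it through for "bramble": intermediate "blebram", final "lebram".
(Check on "pkitchen": → "henpkitc" → "enpkitc" ✓)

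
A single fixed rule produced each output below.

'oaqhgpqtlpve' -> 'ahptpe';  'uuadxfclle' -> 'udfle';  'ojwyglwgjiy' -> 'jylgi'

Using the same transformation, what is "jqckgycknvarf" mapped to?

In each case the input is transformed by: keep every other character starting from the second (positions 2nd, 4th, 6th, ...).
So "jqckgycknvarf" becomes "qkykvr".

qkykvr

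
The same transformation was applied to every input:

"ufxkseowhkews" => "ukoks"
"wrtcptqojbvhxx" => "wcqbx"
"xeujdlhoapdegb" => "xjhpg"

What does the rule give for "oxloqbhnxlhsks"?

The transformation: keep one character in every 3, starting at position 1 (positions 1st, 4th, 7th, ...).
So "oxloqbhnxlhsks" becomes "oohlk".

oohlk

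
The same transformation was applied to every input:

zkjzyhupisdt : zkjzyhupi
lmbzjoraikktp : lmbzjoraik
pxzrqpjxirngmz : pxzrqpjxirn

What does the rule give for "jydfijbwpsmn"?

The rule is to delete the last 3 characters.
Applying that to "jydfijbwpsmn" gives "jydfijbwp".

jydfijbwp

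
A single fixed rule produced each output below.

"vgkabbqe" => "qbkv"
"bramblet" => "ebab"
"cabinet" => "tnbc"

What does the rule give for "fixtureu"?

The transformation: keep every other character starting from the first (positions 1st, 3rd, 5th, ...), then reverse the string.
For "fixtureu", step one produces "fxue"; step two turns that into "euxf".

euxf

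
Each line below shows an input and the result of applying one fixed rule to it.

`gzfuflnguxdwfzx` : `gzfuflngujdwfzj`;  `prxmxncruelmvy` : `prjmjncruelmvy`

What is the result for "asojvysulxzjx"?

asojvysuljzjj

The rule is to replace every "x" with "j".
So "asojvysulxzjx" becomes "asojvysuljzjj".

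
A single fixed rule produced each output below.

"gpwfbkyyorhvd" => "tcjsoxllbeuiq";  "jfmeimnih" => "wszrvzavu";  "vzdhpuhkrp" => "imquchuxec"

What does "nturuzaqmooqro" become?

The transformation: shift every letter 13 places forward in the alphabet (wrapping around) — i.e. ROT13.
For "nturuzaqmooqro" the result is "aghehmndzbbdeb".

aghehmndzbbdeb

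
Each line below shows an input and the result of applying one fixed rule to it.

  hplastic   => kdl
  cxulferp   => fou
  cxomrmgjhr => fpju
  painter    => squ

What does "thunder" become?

wqu

Each output is the input with this applied: shift every letter 3 places forward in the alphabet (wrapping around), then keep one character in every 3, starting at position 1 (positions 1st, 4th, 7th, ...).
Working it through for "thunder": intermediate "wkxqghu", final "wqu".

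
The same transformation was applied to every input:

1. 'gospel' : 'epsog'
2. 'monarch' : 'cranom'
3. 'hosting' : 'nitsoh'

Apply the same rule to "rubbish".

sibbur

Looking at the pairs, the operation is to reverse the string, then delete the first character.
On "rubbish": the first step gives "hsibbur", and the second then gives "sibbur".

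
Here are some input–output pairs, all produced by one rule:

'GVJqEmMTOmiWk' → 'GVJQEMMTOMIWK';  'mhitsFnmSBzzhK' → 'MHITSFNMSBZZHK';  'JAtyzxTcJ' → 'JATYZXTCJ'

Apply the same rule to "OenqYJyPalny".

OENQYJYPALNY

Each output is the input with this applied: convert every letter to uppercase.
For "OenqYJyPalny" the result is "OENQYJYPALNY".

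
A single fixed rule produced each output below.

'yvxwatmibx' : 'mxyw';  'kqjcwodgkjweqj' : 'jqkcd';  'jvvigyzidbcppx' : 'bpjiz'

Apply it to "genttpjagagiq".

Rule — keep one character in every 3, starting at position 1 (positions 1st, 4th, 7th, ...), then move the last 2 characters to the front (rotate right by 2).
Applying both steps to "genttpjagagiq": "gtjaq", then "aqgtj".

aqgtj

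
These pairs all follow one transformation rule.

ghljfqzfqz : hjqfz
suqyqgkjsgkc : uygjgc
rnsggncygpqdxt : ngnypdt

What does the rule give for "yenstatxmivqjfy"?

Rule — keep every other character starting from the second (positions 2nd, 4th, 6th, ...).
Doing the same to "yenstatxmivqjfy": "esaxiqf".

esaxiqf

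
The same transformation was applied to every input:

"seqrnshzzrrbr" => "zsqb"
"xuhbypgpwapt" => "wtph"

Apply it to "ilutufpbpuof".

The rule is to keep one character in every 3, starting at position 3 (positions 3rd, 6th, 9th, ...), then sort the characters into reverse alphabetical order.
Starting from "ilutufpbpuof": after the first operation, "ufpf"; after the second, "upff".

upff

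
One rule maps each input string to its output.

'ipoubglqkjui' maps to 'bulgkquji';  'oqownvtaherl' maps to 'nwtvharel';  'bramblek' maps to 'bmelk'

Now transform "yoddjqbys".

jdbqsy

In each case the input is transformed by: delete the first 3 characters, then swap each adjacent pair of characters (1↔2, 3↔4, ...).
Doing the same to "yoddjqbys": "jdbqsy".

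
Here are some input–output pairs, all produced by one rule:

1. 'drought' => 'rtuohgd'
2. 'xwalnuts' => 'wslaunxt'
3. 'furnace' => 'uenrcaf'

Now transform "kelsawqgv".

evslwagqk

Each output is the input with this applied: swap the first and last characters, then swap each adjacent pair of characters (1↔2, 3↔4, ...).
On "kelsawqgv" that produces "evslwagqk".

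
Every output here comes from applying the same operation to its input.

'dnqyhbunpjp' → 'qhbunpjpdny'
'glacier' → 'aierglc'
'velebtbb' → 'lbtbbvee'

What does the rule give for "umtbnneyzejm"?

tnneyzejmumb

The transformation: move the first 3 characters to the end (rotate left by 3), then swap the first and last characters.
On "umtbnneyzejm": the first step gives "bnneyzejmumt", and the second then gives "tnneyzejmumb".
(Check on "velebtbb": → "ebtbbvel" → "lbtbbvee" ✓)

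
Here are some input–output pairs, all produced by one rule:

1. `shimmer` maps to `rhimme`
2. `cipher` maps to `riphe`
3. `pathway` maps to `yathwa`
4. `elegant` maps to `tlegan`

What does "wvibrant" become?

In each case the input is transformed by: delete the first character, then move the last character to the front.
On "wvibrant": the first step gives "vibrant", and the second then gives "tvibran".
(Check on "cipher": → "ipher" → "riphe" ✓)

tvibran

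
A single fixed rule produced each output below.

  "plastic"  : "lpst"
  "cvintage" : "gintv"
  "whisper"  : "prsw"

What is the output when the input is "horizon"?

The transformation: sort the characters into alphabetical order, then delete the first 3 characters.
So "horizon" becomes "oorz".

oorz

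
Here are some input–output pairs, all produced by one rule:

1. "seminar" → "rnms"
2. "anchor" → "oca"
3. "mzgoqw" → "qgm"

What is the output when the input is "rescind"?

The transformation: keep every other character starting from the first (positions 1st, 3rd, 5th, ...), then reverse the string.
Doing the same to "rescind": "disr".

disr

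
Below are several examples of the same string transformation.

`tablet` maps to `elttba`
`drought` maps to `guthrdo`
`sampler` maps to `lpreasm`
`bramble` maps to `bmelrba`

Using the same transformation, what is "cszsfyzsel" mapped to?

fszyesclzs

Each output is the input with this applied: move the first 3 characters to the end (rotate left by 3), then swap each adjacent pair of characters (1↔2, 3↔4, ...).
On "cszsfyzsel" that produces "fszyesclzs".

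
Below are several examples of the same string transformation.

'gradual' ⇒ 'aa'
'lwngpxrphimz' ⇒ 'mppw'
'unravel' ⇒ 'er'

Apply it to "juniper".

In each case the input is transformed by: reverse the string, then keep one character in every 3, starting at position 2 (positions 2nd, 5th, 8th, ...).
For "juniper", step one produces "repinuj"; step two turns that into "en".

en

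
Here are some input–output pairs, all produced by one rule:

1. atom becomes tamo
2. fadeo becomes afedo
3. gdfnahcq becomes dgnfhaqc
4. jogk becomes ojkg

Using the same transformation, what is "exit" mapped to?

The rule is to swap each adjacent pair of characters (1↔2, 3↔4, ...).
For "exit" the result is "xeti".

xeti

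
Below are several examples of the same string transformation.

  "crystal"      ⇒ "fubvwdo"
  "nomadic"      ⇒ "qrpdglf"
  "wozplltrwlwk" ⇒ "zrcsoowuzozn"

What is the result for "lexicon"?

ohalfrq

The pattern: shift every letter 3 places forward in the alphabet (wrapping around).
Doing the same to "lexicon": "ohalfrq".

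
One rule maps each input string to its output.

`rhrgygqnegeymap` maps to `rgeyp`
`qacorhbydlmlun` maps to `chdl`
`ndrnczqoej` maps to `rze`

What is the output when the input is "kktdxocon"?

ton

What's happening: keep one character in every 3, starting at position 3 (positions 3rd, 6th, 9th, ...).
"kktdxocon" → "ton".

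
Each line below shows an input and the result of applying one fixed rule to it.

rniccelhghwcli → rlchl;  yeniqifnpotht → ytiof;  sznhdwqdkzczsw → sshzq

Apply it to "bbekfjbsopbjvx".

bvkpb

In each case the input is transformed by: keep one character in every 3, starting at position 1 (positions 1st, 4th, 7th, ...), then take characters alternately from the front and the back (1st, last, 2nd, 2nd-last, ...).
Starting from "bbekfjbsopbjvx": after the first operation, "bkbpv"; after the second, "bvkpb".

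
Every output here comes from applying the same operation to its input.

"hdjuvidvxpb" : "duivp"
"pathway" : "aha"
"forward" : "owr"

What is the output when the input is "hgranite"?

gaie

The transformation: keep every other character starting from the second (positions 2nd, 4th, 6th, ...).
On "hgranite" that produces "gaie".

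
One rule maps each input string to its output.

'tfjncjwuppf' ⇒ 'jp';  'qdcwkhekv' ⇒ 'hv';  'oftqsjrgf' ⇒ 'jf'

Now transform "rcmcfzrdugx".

zu

Looking at the pairs, the operation is to keep one character in every 3, starting at position 3 (positions 3rd, 6th, 9th, ...), then delete the first character.
"rcmcfzrdugx" → "mzu" → "zu".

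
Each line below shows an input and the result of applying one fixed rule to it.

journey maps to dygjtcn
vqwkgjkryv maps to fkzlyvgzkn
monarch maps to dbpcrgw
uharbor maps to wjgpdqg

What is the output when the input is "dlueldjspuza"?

Rule — shift every letter 11 places backward in the alphabet (wrapping around), then swap each adjacent pair of characters (1↔2, 3↔4, ...).
"dlueldjspuza" → "sajtasyhejop" → "astjsahyjepo".
(Check on "vqwkgjkryv": → "kflzvyzgnk" → "fkzlyvgzkn" ✓)

astjsahyjepo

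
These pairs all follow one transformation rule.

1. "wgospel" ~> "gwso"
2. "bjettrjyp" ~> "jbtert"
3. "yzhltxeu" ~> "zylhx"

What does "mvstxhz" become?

The pattern: swap each adjacent pair of characters (1↔2, 3↔4, ...), then delete the last 3 characters.
Working it through for "mvstxhz": intermediate "vmtshxz", final "vmts".

vmts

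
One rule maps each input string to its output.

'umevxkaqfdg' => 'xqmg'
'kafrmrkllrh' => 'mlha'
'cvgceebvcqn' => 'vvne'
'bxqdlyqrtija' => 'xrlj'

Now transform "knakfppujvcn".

What's happening: keep one character in every 3, starting at position 2 (positions 2nd, 5th, 8th, ...), then sort the characters into reverse alphabetical order.
Starting from "knakfppujvcn": after the first operation, "nfuc"; after the second, "unfc".

unfc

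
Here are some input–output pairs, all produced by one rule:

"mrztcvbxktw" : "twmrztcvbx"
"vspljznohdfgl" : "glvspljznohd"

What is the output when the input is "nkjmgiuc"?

Rule — move the last 3 characters to the front (rotate right by 3), then delete the first character.
For "nkjmgiuc", step one produces "iucnkjmg"; step two turns that into "ucnkjmg".
(Check on "mrztcvbxktw": → "ktwmrztcvbx" → "twmrztcvbx" ✓)

ucnkjmg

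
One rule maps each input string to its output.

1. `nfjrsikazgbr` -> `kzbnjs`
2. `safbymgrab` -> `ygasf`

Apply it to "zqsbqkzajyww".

Rule — keep every other character starting from the first (positions 1st, 3rd, 5th, ...), then move the last 3 characters to the front (rotate right by 3).
Working it through for "zqsbqkzajyww": intermediate "zsqzjw", final "zjwzsq".
(Check on "safbymgrab": → "sfyga" → "ygasf" ✓)

zjwzsq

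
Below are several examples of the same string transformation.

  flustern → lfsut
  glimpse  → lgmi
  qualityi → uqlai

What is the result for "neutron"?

entu

The transformation: delete the last 3 characters, then swap each adjacent pair of characters (1↔2, 3↔4, ...).
"neutron" → "neut" → "entu".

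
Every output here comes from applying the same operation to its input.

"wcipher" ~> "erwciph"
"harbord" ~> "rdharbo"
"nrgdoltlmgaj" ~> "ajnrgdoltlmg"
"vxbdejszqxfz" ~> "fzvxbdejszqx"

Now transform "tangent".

The pattern: move the last 2 characters to the front (rotate right by 2).
On "tangent" that produces "nttange".

nttange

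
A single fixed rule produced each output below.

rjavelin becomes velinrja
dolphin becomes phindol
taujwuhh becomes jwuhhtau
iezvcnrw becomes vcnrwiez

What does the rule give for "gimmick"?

mickgim

The rule is to move the first 3 characters to the end (rotate left by 3).
"gimmick" → "mickgim".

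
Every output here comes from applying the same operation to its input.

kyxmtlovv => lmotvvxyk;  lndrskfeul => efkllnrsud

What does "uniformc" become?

fimnoruc

The transformation: sort the characters into alphabetical order, then move the first character to the end.
"uniformc" → "cfimnoru" → "fimnoruc".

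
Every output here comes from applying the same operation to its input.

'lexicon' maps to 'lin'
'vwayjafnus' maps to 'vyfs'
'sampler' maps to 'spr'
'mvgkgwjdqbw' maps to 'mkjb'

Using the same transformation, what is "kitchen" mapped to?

The pattern: keep one character in every 3, starting at position 1 (positions 1st, 4th, 7th, ...).
Applying that to "kitchen" gives "kcn".

kcn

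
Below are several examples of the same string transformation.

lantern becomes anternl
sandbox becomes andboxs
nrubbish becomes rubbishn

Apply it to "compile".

The transformation: move the first character to the end.
"compile" → "ompilec".

ompilec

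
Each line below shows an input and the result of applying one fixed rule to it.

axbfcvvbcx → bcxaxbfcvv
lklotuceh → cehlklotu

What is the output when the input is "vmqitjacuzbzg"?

bzgvmqitjacuz

The transformation: move the last 3 characters to the front (rotate right by 3).
Applying that to "vmqitjacuzbzg" gives "bzgvmqitjacuz".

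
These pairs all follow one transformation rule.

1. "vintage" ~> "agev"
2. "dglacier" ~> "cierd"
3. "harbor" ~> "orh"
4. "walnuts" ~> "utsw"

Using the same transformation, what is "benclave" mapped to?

Looking at the pairs, the operation is to move the first character to the end, then delete the first 3 characters.
Doing the same to "benclave": "laveb".

laveb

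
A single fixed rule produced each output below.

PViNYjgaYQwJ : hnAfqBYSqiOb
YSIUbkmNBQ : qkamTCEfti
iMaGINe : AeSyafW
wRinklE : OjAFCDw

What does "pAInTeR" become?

The rule is to flip the case of every letter, then shift every letter 8 places backward in the alphabet (wrapping around).
Starting from "pAInTeR": after the first operation, "PaiNtEr"; after the second, "HsaFlWj".

HsaFlWj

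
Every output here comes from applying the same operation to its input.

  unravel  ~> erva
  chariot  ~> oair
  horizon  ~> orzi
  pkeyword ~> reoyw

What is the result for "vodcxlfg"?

The rule is to take characters alternately from the front and the back (1st, last, 2nd, 2nd-last, ...), then delete the first 3 characters.
Doing the same to "vodcxlfg": "fdlcx".

fdlcx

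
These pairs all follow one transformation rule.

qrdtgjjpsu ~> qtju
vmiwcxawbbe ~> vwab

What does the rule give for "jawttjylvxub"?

What's happening: keep one character in every 3, starting at position 1 (positions 1st, 4th, 7th, ...).
On "jawttjylvxub" that produces "jtyx".

jtyx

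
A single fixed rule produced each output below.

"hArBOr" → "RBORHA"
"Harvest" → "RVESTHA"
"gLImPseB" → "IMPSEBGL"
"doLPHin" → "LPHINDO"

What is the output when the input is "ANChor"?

What's happening: move the first 2 characters to the end (rotate left by 2), then convert every letter to uppercase.
"ANChor" → "ChorAN" → "CHORAN".

CHORAN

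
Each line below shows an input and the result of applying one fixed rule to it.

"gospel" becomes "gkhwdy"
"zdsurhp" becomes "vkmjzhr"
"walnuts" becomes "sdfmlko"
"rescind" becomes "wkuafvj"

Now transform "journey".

What's happening: move the first character to the end, then shift every letter 8 places backward in the alphabet (wrapping around).
On "journey": the first step gives "ourneyj", and the second then gives "gmjfwqb".
(Check on "walnuts": → "alnutsw" → "sdfmlko" ✓)

gmjfwqb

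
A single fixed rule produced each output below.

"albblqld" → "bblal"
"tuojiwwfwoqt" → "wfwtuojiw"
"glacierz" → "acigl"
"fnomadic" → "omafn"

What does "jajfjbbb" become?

jfjja

The pattern: delete the last 3 characters, then move the last 3 characters to the front (rotate right by 3).
Starting from "jajfjbbb": after the first operation, "jajfj"; after the second, "jfjja".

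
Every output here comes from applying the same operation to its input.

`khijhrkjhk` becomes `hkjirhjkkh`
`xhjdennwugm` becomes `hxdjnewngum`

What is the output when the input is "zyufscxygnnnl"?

yzfucsyxngnnl

Each output is the input with this applied: swap each adjacent pair of characters (1↔2, 3↔4, ...).
On "zyufscxygnnnl" that produces "yzfucsyxngnnl".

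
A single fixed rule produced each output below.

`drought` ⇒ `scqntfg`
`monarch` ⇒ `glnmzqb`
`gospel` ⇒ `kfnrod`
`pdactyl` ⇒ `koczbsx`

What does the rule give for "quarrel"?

Each output is the input with this applied: move the last character to the front, then shift every letter 1 place backward in the alphabet (wrapping around).
"quarrel" → "lquarre" → "kptzqqd".

kptzqqd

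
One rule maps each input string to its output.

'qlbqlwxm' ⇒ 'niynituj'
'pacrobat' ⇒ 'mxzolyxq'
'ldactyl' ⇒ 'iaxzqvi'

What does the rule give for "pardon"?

mxoalk

Looking at the pairs, the operation is to shift every letter 3 places backward in the alphabet (wrapping around).
So "pardon" becomes "mxoalk".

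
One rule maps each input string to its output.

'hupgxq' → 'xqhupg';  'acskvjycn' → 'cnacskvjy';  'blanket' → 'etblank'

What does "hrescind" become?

ndhresci

The transformation: move the last 2 characters to the front (rotate right by 2).
For "hrescind" the result is "ndhresci".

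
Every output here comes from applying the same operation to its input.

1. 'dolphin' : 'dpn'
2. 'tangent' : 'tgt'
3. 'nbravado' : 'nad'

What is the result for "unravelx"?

ual

In each case the input is transformed by: keep one character in every 3, starting at position 1 (positions 1st, 4th, 7th, ...).
So "unravelx" becomes "ual".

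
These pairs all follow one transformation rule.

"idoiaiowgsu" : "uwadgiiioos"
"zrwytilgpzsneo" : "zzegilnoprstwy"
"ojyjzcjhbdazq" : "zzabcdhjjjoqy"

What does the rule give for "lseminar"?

Rule — sort the characters into alphabetical order, then move the last 2 characters to the front (rotate right by 2).
"lseminar" → "rsaeilmn".

rsaeilmn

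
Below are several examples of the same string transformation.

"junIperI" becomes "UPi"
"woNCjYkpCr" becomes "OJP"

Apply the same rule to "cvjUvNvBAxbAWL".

The rule is to flip the case of every letter, then keep one character in every 3, starting at position 2 (positions 2nd, 5th, 8th, ...).
"cvjUvNvBAxbAWL" → "VVbBl".
(Check on "junIperI": → "JUNiPERi" → "UPi" ✓)

VVbBl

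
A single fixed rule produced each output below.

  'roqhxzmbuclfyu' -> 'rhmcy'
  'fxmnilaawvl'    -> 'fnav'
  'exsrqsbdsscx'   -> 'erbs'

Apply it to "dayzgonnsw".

Each output is the input with this applied: keep one character in every 3, starting at position 1 (positions 1st, 4th, 7th, ...).
Doing the same to "dayzgonnsw": "dznw".

dznw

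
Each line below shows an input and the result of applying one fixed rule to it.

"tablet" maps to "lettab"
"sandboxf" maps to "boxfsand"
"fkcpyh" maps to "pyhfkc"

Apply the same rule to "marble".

blemar

Rule — swap the front and back halves of the string.
Applying that to "marble" gives "blemar".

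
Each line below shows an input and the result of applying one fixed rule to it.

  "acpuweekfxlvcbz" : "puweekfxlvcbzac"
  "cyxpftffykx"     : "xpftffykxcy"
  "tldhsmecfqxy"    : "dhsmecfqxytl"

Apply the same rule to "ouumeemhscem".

Rule — move the first 2 characters to the end (rotate left by 2).
"ouumeemhscem" → "umeemhscemou".

umeemhscemou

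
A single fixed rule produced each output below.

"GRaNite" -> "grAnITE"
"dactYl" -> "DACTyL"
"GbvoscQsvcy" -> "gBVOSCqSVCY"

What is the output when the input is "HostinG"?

The transformation: flip the case of every letter.
Doing the same to "HostinG": "hOSTINg".

hOSTINg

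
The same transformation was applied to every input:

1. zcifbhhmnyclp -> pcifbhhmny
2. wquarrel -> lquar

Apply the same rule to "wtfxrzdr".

rtfxr

Rule — swap the first and last characters, then delete the last 3 characters.
For "wtfxrzdr", step one produces "rtfxrzdw"; step two turns that into "rtfxr".
(Check on "zcifbhhmnyclp": → "pcifbhhmnyclz" → "pcifbhhmny" ✓)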